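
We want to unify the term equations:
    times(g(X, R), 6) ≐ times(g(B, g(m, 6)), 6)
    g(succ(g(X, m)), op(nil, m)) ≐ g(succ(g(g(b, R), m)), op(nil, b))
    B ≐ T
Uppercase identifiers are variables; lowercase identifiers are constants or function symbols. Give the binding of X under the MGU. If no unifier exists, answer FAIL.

FAIL

Decompose times/2: g(X, R) ≐ g(B, g(m, 6)),  6 ≐ 6.
Decompose g/2: X ≐ B,  R ≐ g(m, 6).
Bind X := B; substituting into the one remaining equation that mentions X gives: g(succ(g(B, m)), op(nil, m)) ≐ g(succ(g(g(b, R), m)), op(nil, b)).
Bind R := g(m, 6); substituting into the one remaining equation that mentions R gives: g(succ(g(B, m)), op(nil, m)) ≐ g(succ(g(g(b, g(m, 6)), m)), op(nil, b)).
Delete trivial equation 6 ≐ 6.
Decompose g/2: succ(g(B, m)) ≐ succ(g(g(b, g(m, 6)), m)),  op(nil, m) ≐ op(nil, b).
Decompose succ/1: g(B, m) ≐ g(g(b, g(m, 6)), m).
Decompose g/2: B ≐ g(b, g(m, 6)),  m ≐ m.
Bind B := g(b, g(m, 6)); substituting into the one remaining equation that mentions B gives: g(b, g(m, 6)) ≐ T. Substituting into the earlier binding gives X := g(b, g(m, 6)).
Delete trivial equation m ≐ m.
Decompose op/2: nil ≐ nil,  m ≐ b.
Delete trivial equation nil ≐ nil.
Clash: constants m and b differ; no unifier exists.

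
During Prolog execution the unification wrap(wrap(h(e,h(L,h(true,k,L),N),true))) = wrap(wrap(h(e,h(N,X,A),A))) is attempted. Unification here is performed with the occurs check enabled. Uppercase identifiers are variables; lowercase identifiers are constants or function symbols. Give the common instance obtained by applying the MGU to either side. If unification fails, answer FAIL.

Decompose wrap/1: wrap(h(e,h(L,h(true,k,L),N),true)) = wrap(h(e,h(N,X,A),A)).
Decompose wrap/1: h(e,h(L,h(true,k,L),N),true) = h(e,h(N,X,A),A).
Decompose h/3: e = e,  h(L,h(true,k,L),N) = h(N,X,A),  true = A.
Delete trivial equation e = e.
Decompose h/3: L = N,  h(true,k,L) = X,  N = A.
Bind L := N; substituting into the one remaining equation that mentions L gives: h(true,k,N) = X.
Bind X := h(true,k,N); no other remaining equation mentions X.
Bind N := A; no other remaining equation mentions N. Substituting into the earlier bindings gives L := A, X := h(true,k,A).
Bind A := true. Substituting into the earlier bindings gives L := true, X := h(true,k,true), N := true.
Applying the MGU to either side gives wrap(wrap(h(e,h(true,h(true,k,true),true),true))).

wrap(wrap(h(e,h(true,h(true,k,true),true),true)))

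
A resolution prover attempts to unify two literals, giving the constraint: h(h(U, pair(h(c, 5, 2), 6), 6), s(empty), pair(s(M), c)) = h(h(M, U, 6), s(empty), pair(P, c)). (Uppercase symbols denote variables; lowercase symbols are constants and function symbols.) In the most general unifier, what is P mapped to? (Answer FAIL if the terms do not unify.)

Decompose h/3: h(U, pair(h(c, 5, 2), 6), 6) = h(M, U, 6),  s(empty) = s(empty),  pair(s(M), c) = pair(P, c).
Decompose h/3: U = M,  pair(h(c, 5, 2), 6) = U,  6 = 6.
Bind U := M; substituting into the one remaining equation that mentions U gives: pair(h(c, 5, 2), 6) = M.
Bind M := pair(h(c, 5, 2), 6); substituting into the one remaining equation that mentions M gives: pair(s(pair(h(c, 5, 2), 6)), c) = pair(P, c). Substituting into the earlier binding gives U := pair(h(c, 5, 2), 6).
Delete trivial equation 6 = 6.
Delete trivial equation s(empty) = s(empty).
Decompose pair/2: s(pair(h(c, 5, 2), 6)) = P,  c = c.
Bind P := s(pair(h(c, 5, 2), 6)); no other remaining equation mentions P.
Delete trivial equation c = c.
MGU = { U -> pair(h(c, 5, 2), 6), M -> pair(h(c, 5, 2), 6), P -> s(pair(h(c, 5, 2), 6)) }, so P -> s(pair(h(c, 5, 2), 6)).

s(pair(h(c, 5, 2), 6))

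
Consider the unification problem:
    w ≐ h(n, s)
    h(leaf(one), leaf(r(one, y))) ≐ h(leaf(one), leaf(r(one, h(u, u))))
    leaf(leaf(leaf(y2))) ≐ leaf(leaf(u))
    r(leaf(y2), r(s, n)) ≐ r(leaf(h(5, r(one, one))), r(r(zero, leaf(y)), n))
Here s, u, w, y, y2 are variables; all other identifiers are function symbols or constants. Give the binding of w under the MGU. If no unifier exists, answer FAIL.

h(n, r(zero, leaf(h(leaf(h(5, r(one, one))), leaf(h(5, r(one, one)))))))

Bind w := h(n, s); no other remaining equation mentions w.
Decompose h/2: leaf(one) ≐ leaf(one),  leaf(r(one, y)) ≐ leaf(r(one, h(u, u))).
Delete trivial equation leaf(one) ≐ leaf(one).
Decompose leaf/1: r(one, y) ≐ r(one, h(u, u)).
Decompose r/2: one ≐ one,  y ≐ h(u, u).
Delete trivial equation one ≐ one.
Bind y := h(u, u); substituting into the one remaining equation that mentions y gives: r(leaf(y2), r(s, n)) ≐ r(leaf(h(5, r(one, one))), r(r(zero, leaf(h(u, u))), n)).
Decompose leaf/1: leaf(leaf(y2)) ≐ leaf(u).
Decompose leaf/1: leaf(y2) ≐ u.
Bind u := leaf(y2); substituting into the remaining equation gives: r(leaf(y2), r(s, n)) ≐ r(leaf(h(5, r(one, one))), r(r(zero, leaf(h(leaf(y2), leaf(y2)))), n)). Substituting into the earlier binding gives y := h(leaf(y2), leaf(y2)).
Decompose r/2: leaf(y2) ≐ leaf(h(5, r(one, one))),  r(s, n) ≐ r(r(zero, leaf(h(leaf(y2), leaf(y2)))), n).
Decompose leaf/1: y2 ≐ h(5, r(one, one)).
Bind y2 := h(5, r(one, one)); substituting into the remaining equation gives: r(s, n) ≐ r(r(zero, leaf(h(leaf(h(5, r(one, one))), leaf(h(5, r(one, one)))))), n). Substituting into the earlier bindings gives y := h(leaf(h(5, r(one, one))), leaf(h(5, r(one, one)))), u := leaf(h(5, r(one, one))).
Decompose r/2: s ≐ r(zero, leaf(h(leaf(h(5, r(one, one))), leaf(h(5, r(one, one)))))),  n ≐ n.
Bind s := r(zero, leaf(h(leaf(h(5, r(one, one))), leaf(h(5, r(one, one)))))); no other remaining equation mentions s. Substituting into the earlier binding gives w := h(n, r(zero, leaf(h(leaf(h(5, r(one, one))), leaf(h(5, r(one, one))))))).
Delete trivial equation n ≐ n.
MGU = { w := h(n, r(zero, leaf(h(leaf(h(5, r(one, one))), leaf(h(5, r(one, one))))))), y := h(leaf(h(5, r(one, one))), leaf(h(5, r(one, one)))), u := leaf(h(5, r(one, one))), y2 := h(5, r(one, one)), s := r(zero, leaf(h(leaf(h(5, r(one, one))), leaf(h(5, r(one, one)))))) }, so w := h(n, r(zero, leaf(h(leaf(h(5, r(one, one))), leaf(h(5, r(one, one))))))).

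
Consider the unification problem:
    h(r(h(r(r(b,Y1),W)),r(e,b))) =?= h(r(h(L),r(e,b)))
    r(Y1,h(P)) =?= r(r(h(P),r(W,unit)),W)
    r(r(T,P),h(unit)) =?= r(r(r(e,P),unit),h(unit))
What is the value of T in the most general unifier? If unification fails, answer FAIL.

Decompose h/1: r(h(r(r(b,Y1),W)),r(e,b)) =?= r(h(L),r(e,b)).
Decompose r/2: h(r(r(b,Y1),W)) =?= h(L),  r(e,b) =?= r(e,b).
Decompose h/1: r(r(b,Y1),W) =?= L.
Bind L := r(r(b,Y1),W); no other remaining equation mentions L.
Delete trivial equation r(e,b) =?= r(e,b).
Decompose r/2: Y1 =?= r(h(P),r(W,unit)),  h(P) =?= W.
Bind Y1 := r(h(P),r(W,unit)); no other remaining equation mentions Y1. Substituting into the earlier binding gives L := r(r(b,r(h(P),r(W,unit))),W).
Bind W := h(P); no other remaining equation mentions W. Substituting into the earlier bindings gives L := r(r(b,r(h(P),r(h(P),unit))),h(P)), Y1 := r(h(P),r(h(P),unit)).
Decompose r/2: r(T,P) =?= r(r(e,P),unit),  h(unit) =?= h(unit).
Decompose r/2: T =?= r(e,P),  P =?= unit.
Bind T := r(e,P); no other remaining equation mentions T.
Bind P := unit; no other remaining equation mentions P. Substituting into the earlier bindings gives L := r(r(b,r(h(unit),r(h(unit),unit))),h(unit)), Y1 := r(h(unit),r(h(unit),unit)), W := h(unit), T := r(e,unit).
Delete trivial equation h(unit) =?= h(unit).
MGU = { L ↦ r(r(b,r(h(unit),r(h(unit),unit))),h(unit)), Y1 ↦ r(h(unit),r(h(unit),unit)), W ↦ h(unit), T ↦ r(e,unit), P ↦ unit }, so T ↦ r(e,unit).

r(e,unit)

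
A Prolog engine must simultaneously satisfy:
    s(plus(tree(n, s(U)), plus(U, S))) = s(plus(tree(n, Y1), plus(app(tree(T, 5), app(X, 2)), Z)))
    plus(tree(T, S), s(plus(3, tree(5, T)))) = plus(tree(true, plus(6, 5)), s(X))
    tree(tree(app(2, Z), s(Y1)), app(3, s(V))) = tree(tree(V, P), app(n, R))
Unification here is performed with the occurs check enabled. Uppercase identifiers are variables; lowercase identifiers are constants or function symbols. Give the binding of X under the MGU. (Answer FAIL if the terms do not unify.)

Decompose s/1: plus(tree(n, s(U)), plus(U, S)) = plus(tree(n, Y1), plus(app(tree(T, 5), app(X, 2)), Z)).
Decompose plus/2: tree(n, s(U)) = tree(n, Y1),  plus(U, S) = plus(app(tree(T, 5), app(X, 2)), Z).
Decompose tree/2: n = n,  s(U) = Y1.
Delete trivial equation n = n.
Bind Y1 := s(U); substituting into the one remaining equation that mentions Y1 gives: tree(tree(app(2, Z), s(s(U))), app(3, s(V))) = tree(tree(V, P), app(n, R)).
Decompose plus/2: U = app(tree(T, 5), app(X, 2)),  S = Z.
Bind U := app(tree(T, 5), app(X, 2)); substituting into the one remaining equation that mentions U gives: tree(tree(app(2, Z), s(s(app(tree(T, 5), app(X, 2))))), app(3, s(V))) = tree(tree(V, P), app(n, R)). Substituting into the earlier binding gives Y1 := s(app(tree(T, 5), app(X, 2))).
Bind S := Z; substituting into the one remaining equation that mentions S gives: plus(tree(T, Z), s(plus(3, tree(5, T)))) = plus(tree(true, plus(6, 5)), s(X)).
Decompose plus/2: tree(T, Z) = tree(true, plus(6, 5)),  s(plus(3, tree(5, T))) = s(X).
Decompose tree/2: T = true,  Z = plus(6, 5).
Bind T := true; substituting into the 2 remaining equations that mention T gives: s(plus(3, tree(5, true))) = s(X),  tree(tree(app(2, Z), s(s(app(tree(true, 5), app(X, 2))))), app(3, s(V))) = tree(tree(V, P), app(n, R)). Substituting into the earlier bindings gives Y1 := s(app(tree(true, 5), app(X, 2))), U := app(tree(true, 5), app(X, 2)).
Bind Z := plus(6, 5); substituting into the one remaining equation that mentions Z gives: tree(tree(app(2, plus(6, 5)), s(s(app(tree(true, 5), app(X, 2))))), app(3, s(V))) = tree(tree(V, P), app(n, R)). Substituting into the earlier binding gives S := plus(6, 5).
Decompose s/1: plus(3, tree(5, true)) = X.
Bind X := plus(3, tree(5, true)); substituting into the remaining equation gives: tree(tree(app(2, plus(6, 5)), s(s(app(tree(true, 5), app(plus(3, tree(5, true)), 2))))), app(3, s(V))) = tree(tree(V, P), app(n, R)). Substituting into the earlier bindings gives Y1 := s(app(tree(true, 5), app(plus(3, tree(5, true)), 2))), U := app(tree(true, 5), app(plus(3, tree(5, true)), 2)).
Decompose tree/2: tree(app(2, plus(6, 5)), s(s(app(tree(true, 5), app(plus(3, tree(5, true)), 2))))) = tree(V, P),  app(3, s(V)) = app(n, R).
Decompose tree/2: app(2, plus(6, 5)) = V,  s(s(app(tree(true, 5), app(plus(3, tree(5, true)), 2)))) = P.
Bind V := app(2, plus(6, 5)); substituting into the one remaining equation that mentions V gives: app(3, s(app(2, plus(6, 5)))) = app(n, R).
Bind P := s(s(app(tree(true, 5), app(plus(3, tree(5, true)), 2)))); no other remaining equation mentions P.
Decompose app/2: 3 = n,  s(app(2, plus(6, 5))) = R.
Clash: constants 3 and n differ; no unifier exists.

FAIL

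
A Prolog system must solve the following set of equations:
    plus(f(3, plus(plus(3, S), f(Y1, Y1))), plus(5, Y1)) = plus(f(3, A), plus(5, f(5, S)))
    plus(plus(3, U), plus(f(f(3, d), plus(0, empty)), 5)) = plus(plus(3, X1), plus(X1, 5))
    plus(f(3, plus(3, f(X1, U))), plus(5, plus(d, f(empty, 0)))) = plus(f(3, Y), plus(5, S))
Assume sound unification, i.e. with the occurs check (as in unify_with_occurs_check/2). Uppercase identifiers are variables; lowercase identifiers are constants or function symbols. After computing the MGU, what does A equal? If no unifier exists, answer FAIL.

Decompose plus/2: f(3, plus(plus(3, S), f(Y1, Y1))) = f(3, A),  plus(5, Y1) = plus(5, f(5, S)).
Decompose f/2: 3 = 3,  plus(plus(3, S), f(Y1, Y1)) = A.
Delete trivial equation 3 = 3.
Bind A := plus(plus(3, S), f(Y1, Y1)); no other remaining equation mentions A.
Decompose plus/2: 5 = 5,  Y1 = f(5, S).
Delete trivial equation 5 = 5.
Bind Y1 := f(5, S); no other remaining equation mentions Y1. Substituting into the earlier binding gives A := plus(plus(3, S), f(f(5, S), f(5, S))).
Decompose plus/2: plus(3, U) = plus(3, X1),  plus(f(f(3, d), plus(0, empty)), 5) = plus(X1, 5).
Decompose plus/2: 3 = 3,  U = X1.
Delete trivial equation 3 = 3.
Bind U := X1; substituting into the one remaining equation that mentions U gives: plus(f(3, plus(3, f(X1, X1))), plus(5, plus(d, f(empty, 0)))) = plus(f(3, Y), plus(5, S)).
Decompose plus/2: f(f(3, d), plus(0, empty)) = X1,  5 = 5.
Bind X1 := f(f(3, d), plus(0, empty)); substituting into the one remaining equation that mentions X1 gives: plus(f(3, plus(3, f(f(f(3, d), plus(0, empty)), f(f(3, d), plus(0, empty))))), plus(5, plus(d, f(empty, 0)))) = plus(f(3, Y), plus(5, S)). Substituting into the earlier binding gives U := f(f(3, d), plus(0, empty)).
Delete trivial equation 5 = 5.
Decompose plus/2: f(3, plus(3, f(f(f(3, d), plus(0, empty)), f(f(3, d), plus(0, empty))))) = f(3, Y),  plus(5, plus(d, f(empty, 0))) = plus(5, S).
Decompose f/2: 3 = 3,  plus(3, f(f(f(3, d), plus(0, empty)), f(f(3, d), plus(0, empty)))) = Y.
Delete trivial equation 3 = 3.
Bind Y := plus(3, f(f(f(3, d), plus(0, empty)), f(f(3, d), plus(0, empty)))); no other remaining equation mentions Y.
Decompose plus/2: 5 = 5,  plus(d, f(empty, 0)) = S.
Delete trivial equation 5 = 5.
Bind S := plus(d, f(empty, 0)). Substituting into the earlier bindings gives A := plus(plus(3, plus(d, f(empty, 0))), f(f(5, plus(d, f(empty, 0))), f(5, plus(d, f(empty, 0))))), Y1 := f(5, plus(d, f(empty, 0))).
MGU = { A ↦ plus(plus(3, plus(d, f(empty, 0))), f(f(5, plus(d, f(empty, 0))), f(5, plus(d, f(empty, 0))))), Y1 ↦ f(5, plus(d, f(empty, 0))), U ↦ f(f(3, d), plus(0, empty)), X1 ↦ f(f(3, d), plus(0, empty)), Y ↦ plus(3, f(f(f(3, d), plus(0, empty)), f(f(3, d), plus(0, empty)))), S ↦ plus(d, f(empty, 0)) }, so A ↦ plus(plus(3, plus(d, f(empty, 0))), f(f(5, plus(d, f(empty, 0))), f(5, plus(d, f(empty, 0))))).

plus(plus(3, plus(d, f(empty, 0))), f(f(5, plus(d, f(empty, 0))), f(5, plus(d, f(empty, 0)))))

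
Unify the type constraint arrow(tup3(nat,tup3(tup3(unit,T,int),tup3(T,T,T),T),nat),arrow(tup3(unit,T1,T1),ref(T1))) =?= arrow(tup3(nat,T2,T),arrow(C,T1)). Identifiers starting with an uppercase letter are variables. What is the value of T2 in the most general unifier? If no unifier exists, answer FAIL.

FAIL

Decompose arrow/2: tup3(nat,tup3(tup3(unit,T,int),tup3(T,T,T),T),nat) =?= tup3(nat,T2,T),  arrow(tup3(unit,T1,T1),ref(T1)) =?= arrow(C,T1).
Decompose tup3/3: nat =?= nat,  tup3(tup3(unit,T,int),tup3(T,T,T),T) =?= T2,  nat =?= T.
Delete trivial equation nat =?= nat.
Bind T2 := tup3(tup3(unit,T,int),tup3(T,T,T),T); no other remaining equation mentions T2.
Bind T := nat; no other remaining equation mentions T. Substituting into the earlier binding gives T2 := tup3(tup3(unit,nat,int),tup3(nat,nat,nat),nat).
Decompose arrow/2: tup3(unit,T1,T1) =?= C,  ref(T1) =?= T1.
Bind C := tup3(unit,T1,T1); no other remaining equation mentions C.
Occurs check fails: T1 occurs in ref(T1); the equation T1 =?= ref(T1) has no finite solution.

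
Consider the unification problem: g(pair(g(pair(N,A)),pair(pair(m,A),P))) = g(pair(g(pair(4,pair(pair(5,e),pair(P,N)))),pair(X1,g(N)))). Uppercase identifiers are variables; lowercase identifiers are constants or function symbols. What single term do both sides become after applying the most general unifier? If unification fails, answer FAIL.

Decompose g/1: pair(g(pair(N,A)),pair(pair(m,A),P)) = pair(g(pair(4,pair(pair(5,e),pair(P,N)))),pair(X1,g(N))).
Decompose pair/2: g(pair(N,A)) = g(pair(4,pair(pair(5,e),pair(P,N)))),  pair(pair(m,A),P) = pair(X1,g(N)).
Decompose g/1: pair(N,A) = pair(4,pair(pair(5,e),pair(P,N))).
Decompose pair/2: N = 4,  A = pair(pair(5,e),pair(P,N)).
Bind N := 4; substituting into the remaining equations gives: A = pair(pair(5,e),pair(P,4)),  pair(pair(m,A),P) = pair(X1,g(4)).
Bind A := pair(pair(5,e),pair(P,4)); substituting into the remaining equation gives: pair(pair(m,pair(pair(5,e),pair(P,4))),P) = pair(X1,g(4)).
Decompose pair/2: pair(m,pair(pair(5,e),pair(P,4))) = X1,  P = g(4).
Bind X1 := pair(m,pair(pair(5,e),pair(P,4))); no other remaining equation mentions X1.
Bind P := g(4). Substituting into the earlier bindings gives A := pair(pair(5,e),pair(g(4),4)), X1 := pair(m,pair(pair(5,e),pair(g(4),4))).
Applying the MGU to either side gives g(pair(g(pair(4,pair(pair(5,e),pair(g(4),4)))),pair(pair(m,pair(pair(5,e),pair(g(4),4))),g(4)))).

g(pair(g(pair(4,pair(pair(5,e),pair(g(4),4)))),pair(pair(m,pair(pair(5,e),pair(g(4),4))),g(4))))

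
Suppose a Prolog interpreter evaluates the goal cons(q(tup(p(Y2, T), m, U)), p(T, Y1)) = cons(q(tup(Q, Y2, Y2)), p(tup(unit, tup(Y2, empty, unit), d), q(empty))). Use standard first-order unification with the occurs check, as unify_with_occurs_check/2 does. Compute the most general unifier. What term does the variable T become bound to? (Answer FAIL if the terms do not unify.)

Decompose cons/2: q(tup(p(Y2, T), m, U)) = q(tup(Q, Y2, Y2)),  p(T, Y1) = p(tup(unit, tup(Y2, empty, unit), d), q(empty)).
Decompose q/1: tup(p(Y2, T), m, U) = tup(Q, Y2, Y2).
Decompose tup/3: p(Y2, T) = Q,  m = Y2,  U = Y2.
Bind Q := p(Y2, T); no other remaining equation mentions Q.
Bind Y2 := m; substituting into the remaining equations gives: U = m,  p(T, Y1) = p(tup(unit, tup(m, empty, unit), d), q(empty)). Substituting into the earlier binding gives Q := p(m, T).
Bind U := m; no other remaining equation mentions U.
Decompose p/2: T = tup(unit, tup(m, empty, unit), d),  Y1 = q(empty).
Bind T := tup(unit, tup(m, empty, unit), d); no other remaining equation mentions T. Substituting into the earlier binding gives Q := p(m, tup(unit, tup(m, empty, unit), d)).
Bind Y1 := q(empty).
MGU = { Q = p(m, tup(unit, tup(m, empty, unit), d)), Y2 = m, U = m, T = tup(unit, tup(m, empty, unit), d), Y1 = q(empty) }, so T = tup(unit, tup(m, empty, unit), d).

tup(unit, tup(m, empty, unit), d)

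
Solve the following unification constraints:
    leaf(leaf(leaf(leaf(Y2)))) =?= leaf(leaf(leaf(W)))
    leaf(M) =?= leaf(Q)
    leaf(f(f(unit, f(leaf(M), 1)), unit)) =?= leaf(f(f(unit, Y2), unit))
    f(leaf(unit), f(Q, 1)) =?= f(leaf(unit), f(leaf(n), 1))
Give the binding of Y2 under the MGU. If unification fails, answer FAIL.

Decompose leaf/1: leaf(leaf(leaf(Y2))) =?= leaf(leaf(W)).
Decompose leaf/1: leaf(leaf(Y2)) =?= leaf(W).
Decompose leaf/1: leaf(Y2) =?= W.
Bind W := leaf(Y2); no other remaining equation mentions W.
Decompose leaf/1: M =?= Q.
Bind M := Q; substituting into the one remaining equation that mentions M gives: leaf(f(f(unit, f(leaf(Q), 1)), unit)) =?= leaf(f(f(unit, Y2), unit)).
Decompose leaf/1: f(f(unit, f(leaf(Q), 1)), unit) =?= f(f(unit, Y2), unit).
Decompose f/2: f(unit, f(leaf(Q), 1)) =?= f(unit, Y2),  unit =?= unit.
Decompose f/2: unit =?= unit,  f(leaf(Q), 1) =?= Y2.
Delete trivial equation unit =?= unit.
Bind Y2 := f(leaf(Q), 1); no other remaining equation mentions Y2. Substituting into the earlier binding gives W := leaf(f(leaf(Q), 1)).
Delete trivial equation unit =?= unit.
Decompose f/2: leaf(unit) =?= leaf(unit),  f(Q, 1) =?= f(leaf(n), 1).
Delete trivial equation leaf(unit) =?= leaf(unit).
Decompose f/2: Q =?= leaf(n),  1 =?= 1.
Bind Q := leaf(n); no other remaining equation mentions Q. Substituting into the earlier bindings gives W := leaf(f(leaf(leaf(n)), 1)), M := leaf(n), Y2 := f(leaf(leaf(n)), 1).
Delete trivial equation 1 =?= 1.
MGU = { W -> leaf(f(leaf(leaf(n)), 1)), M -> leaf(n), Y2 -> f(leaf(leaf(n)), 1), Q -> leaf(n) }, so Y2 -> f(leaf(leaf(n)), 1).

f(leaf(leaf(n)), 1)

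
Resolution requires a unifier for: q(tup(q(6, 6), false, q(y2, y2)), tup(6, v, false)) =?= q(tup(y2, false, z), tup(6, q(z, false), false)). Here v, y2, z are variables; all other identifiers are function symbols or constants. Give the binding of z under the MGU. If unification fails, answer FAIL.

Decompose q/2: tup(q(6, 6), false, q(y2, y2)) =?= tup(y2, false, z),  tup(6, v, false) =?= tup(6, q(z, false), false).
Decompose tup/3: q(6, 6) =?= y2,  false =?= false,  q(y2, y2) =?= z.
Bind y2 := q(6, 6); substituting into the one remaining equation that mentions y2 gives: q(q(6, 6), q(6, 6)) =?= z.
Delete trivial equation false =?= false.
Bind z := q(q(6, 6), q(6, 6)); substituting into the remaining equation gives: tup(6, v, false) =?= tup(6, q(q(q(6, 6), q(6, 6)), false), false).
Decompose tup/3: 6 =?= 6,  v =?= q(q(q(6, 6), q(6, 6)), false),  false =?= false.
Delete trivial equation 6 =?= 6.
Bind v := q(q(q(6, 6), q(6, 6)), false); no other remaining equation mentions v.
Delete trivial equation false =?= false.
MGU = { y2 := q(6, 6), z := q(q(6, 6), q(6, 6)), v := q(q(q(6, 6), q(6, 6)), false) }, so z := q(q(6, 6), q(6, 6)).

q(q(6, 6), q(6, 6))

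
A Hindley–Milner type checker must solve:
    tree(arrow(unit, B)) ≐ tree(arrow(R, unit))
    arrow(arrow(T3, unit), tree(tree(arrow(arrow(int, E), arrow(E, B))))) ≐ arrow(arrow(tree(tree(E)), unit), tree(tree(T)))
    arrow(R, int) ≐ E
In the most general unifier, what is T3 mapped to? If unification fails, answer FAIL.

tree(tree(arrow(unit, int)))

Decompose tree/1: arrow(unit, B) ≐ arrow(R, unit).
Decompose arrow/2: unit ≐ R,  B ≐ unit.
Bind R := unit; substituting into the one remaining equation that mentions R gives: arrow(unit, int) ≐ E.
Bind B := unit; substituting into the one remaining equation that mentions B gives: arrow(arrow(T3, unit), tree(tree(arrow(arrow(int, E), arrow(E, unit))))) ≐ arrow(arrow(tree(tree(E)), unit), tree(tree(T))).
Decompose arrow/2: arrow(T3, unit) ≐ arrow(tree(tree(E)), unit),  tree(tree(arrow(arrow(int, E), arrow(E, unit)))) ≐ tree(tree(T)).
Decompose arrow/2: T3 ≐ tree(tree(E)),  unit ≐ unit.
Bind T3 := tree(tree(E)); no other remaining equation mentions T3.
Delete trivial equation unit ≐ unit.
Decompose tree/1: tree(arrow(arrow(int, E), arrow(E, unit))) ≐ tree(T).
Decompose tree/1: arrow(arrow(int, E), arrow(E, unit)) ≐ T.
Bind T := arrow(arrow(int, E), arrow(E, unit)); no other remaining equation mentions T.
Bind E := arrow(unit, int). Substituting into the earlier bindings gives T3 := tree(tree(arrow(unit, int))), T := arrow(arrow(int, arrow(unit, int)), arrow(arrow(unit, int), unit)).
MGU = { R -> unit, B -> unit, T3 -> tree(tree(arrow(unit, int))), T -> arrow(arrow(int, arrow(unit, int)), arrow(arrow(unit, int), unit)), E -> arrow(unit, int) }, so T3 -> tree(tree(arrow(unit, int))).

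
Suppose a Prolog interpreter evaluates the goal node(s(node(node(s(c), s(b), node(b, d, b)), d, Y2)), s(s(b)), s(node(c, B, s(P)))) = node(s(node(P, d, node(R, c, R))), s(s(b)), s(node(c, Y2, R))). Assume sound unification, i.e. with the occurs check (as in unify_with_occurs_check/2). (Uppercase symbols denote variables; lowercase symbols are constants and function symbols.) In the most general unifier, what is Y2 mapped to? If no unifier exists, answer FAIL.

Decompose node/3: s(node(node(s(c), s(b), node(b, d, b)), d, Y2)) = s(node(P, d, node(R, c, R))),  s(s(b)) = s(s(b)),  s(node(c, B, s(P))) = s(node(c, Y2, R)).
Decompose s/1: node(node(s(c), s(b), node(b, d, b)), d, Y2) = node(P, d, node(R, c, R)).
Decompose node/3: node(s(c), s(b), node(b, d, b)) = P,  d = d,  Y2 = node(R, c, R).
Bind P := node(s(c), s(b), node(b, d, b)); substituting into the one remaining equation that mentions P gives: s(node(c, B, s(node(s(c), s(b), node(b, d, b))))) = s(node(c, Y2, R)).
Delete trivial equation d = d.
Bind Y2 := node(R, c, R); substituting into the one remaining equation that mentions Y2 gives: s(node(c, B, s(node(s(c), s(b), node(b, d, b))))) = s(node(c, node(R, c, R), R)).
Delete trivial equation s(s(b)) = s(s(b)).
Decompose s/1: node(c, B, s(node(s(c), s(b), node(b, d, b)))) = node(c, node(R, c, R), R).
Decompose node/3: c = c,  B = node(R, c, R),  s(node(s(c), s(b), node(b, d, b))) = R.
Delete trivial equation c = c.
Bind B := node(R, c, R); no other remaining equation mentions B.
Bind R := s(node(s(c), s(b), node(b, d, b))). Substituting into the earlier bindings gives Y2 := node(s(node(s(c), s(b), node(b, d, b))), c, s(node(s(c), s(b), node(b, d, b)))), B := node(s(node(s(c), s(b), node(b, d, b))), c, s(node(s(c), s(b), node(b, d, b)))).
MGU = { P = node(s(c), s(b), node(b, d, b)), Y2 = node(s(node(s(c), s(b), node(b, d, b))), c, s(node(s(c), s(b), node(b, d, b)))), B = node(s(node(s(c), s(b), node(b, d, b))), c, s(node(s(c), s(b), node(b, d, b)))), R = s(node(s(c), s(b), node(b, d, b))) }, so Y2 = node(s(node(s(c), s(b), node(b, d, b))), c, s(node(s(c), s(b), node(b, d, b)))).

node(s(node(s(c), s(b), node(b, d, b))), c, s(node(s(c), s(b), node(b, d, b))))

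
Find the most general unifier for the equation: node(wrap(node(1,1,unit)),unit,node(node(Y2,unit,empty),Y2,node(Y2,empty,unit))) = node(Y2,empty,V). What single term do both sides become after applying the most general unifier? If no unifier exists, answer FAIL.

Decompose node/3: wrap(node(1,1,unit)) = Y2,  unit = empty,  node(node(Y2,unit,empty),Y2,node(Y2,empty,unit)) = V.
Bind Y2 := wrap(node(1,1,unit)); substituting into the one remaining equation that mentions Y2 gives: node(node(wrap(node(1,1,unit)),unit,empty),wrap(node(1,1,unit)),node(wrap(node(1,1,unit)),empty,unit)) = V.
Clash: constants unit and empty differ; no unifier exists.

FAIL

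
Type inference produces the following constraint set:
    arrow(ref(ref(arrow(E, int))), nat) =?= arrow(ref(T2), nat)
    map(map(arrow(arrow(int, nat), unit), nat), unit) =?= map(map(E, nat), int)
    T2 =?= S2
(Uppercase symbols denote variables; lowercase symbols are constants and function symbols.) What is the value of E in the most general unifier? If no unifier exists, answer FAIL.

FAIL

Decompose arrow/2: ref(ref(arrow(E, int))) =?= ref(T2),  nat =?= nat.
Decompose ref/1: ref(arrow(E, int)) =?= T2.
Bind T2 := ref(arrow(E, int)); substituting into the one remaining equation that mentions T2 gives: ref(arrow(E, int)) =?= S2.
Delete trivial equation nat =?= nat.
Decompose map/2: map(arrow(arrow(int, nat), unit), nat) =?= map(E, nat),  unit =?= int.
Decompose map/2: arrow(arrow(int, nat), unit) =?= E,  nat =?= nat.
Bind E := arrow(arrow(int, nat), unit); substituting into the one remaining equation that mentions E gives: ref(arrow(arrow(arrow(int, nat), unit), int)) =?= S2. Substituting into the earlier binding gives T2 := ref(arrow(arrow(arrow(int, nat), unit), int)).
Delete trivial equation nat =?= nat.
Clash: constants unit and int differ; no unifier exists.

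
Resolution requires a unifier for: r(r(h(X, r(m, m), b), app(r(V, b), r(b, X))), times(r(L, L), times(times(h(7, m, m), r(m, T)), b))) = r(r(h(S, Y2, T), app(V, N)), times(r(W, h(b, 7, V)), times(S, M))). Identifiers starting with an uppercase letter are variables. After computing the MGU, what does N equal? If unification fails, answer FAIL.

FAIL

Decompose r/2: r(h(X, r(m, m), b), app(r(V, b), r(b, X))) = r(h(S, Y2, T), app(V, N)),  times(r(L, L), times(times(h(7, m, m), r(m, T)), b)) = times(r(W, h(b, 7, V)), times(S, M)).
Decompose r/2: h(X, r(m, m), b) = h(S, Y2, T),  app(r(V, b), r(b, X)) = app(V, N).
Decompose h/3: X = S,  r(m, m) = Y2,  b = T.
Bind X := S; substituting into the one remaining equation that mentions X gives: app(r(V, b), r(b, S)) = app(V, N).
Bind Y2 := r(m, m); no other remaining equation mentions Y2.
Bind T := b; substituting into the one remaining equation that mentions T gives: times(r(L, L), times(times(h(7, m, m), r(m, b)), b)) = times(r(W, h(b, 7, V)), times(S, M)).
Decompose app/2: r(V, b) = V,  r(b, S) = N.
Occurs check fails: V occurs in r(V, b); the equation V = r(V, b) has no finite solution.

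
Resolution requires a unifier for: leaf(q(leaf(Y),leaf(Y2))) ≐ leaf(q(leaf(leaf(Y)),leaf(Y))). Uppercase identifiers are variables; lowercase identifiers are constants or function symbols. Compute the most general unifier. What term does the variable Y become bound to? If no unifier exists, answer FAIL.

FAIL

Decompose leaf/1: q(leaf(Y),leaf(Y2)) ≐ q(leaf(leaf(Y)),leaf(Y)).
Decompose q/2: leaf(Y) ≐ leaf(leaf(Y)),  leaf(Y2) ≐ leaf(Y).
Decompose leaf/1: Y ≐ leaf(Y).
Occurs check fails: Y occurs in leaf(Y); the equation Y ≐ leaf(Y) has no finite solution.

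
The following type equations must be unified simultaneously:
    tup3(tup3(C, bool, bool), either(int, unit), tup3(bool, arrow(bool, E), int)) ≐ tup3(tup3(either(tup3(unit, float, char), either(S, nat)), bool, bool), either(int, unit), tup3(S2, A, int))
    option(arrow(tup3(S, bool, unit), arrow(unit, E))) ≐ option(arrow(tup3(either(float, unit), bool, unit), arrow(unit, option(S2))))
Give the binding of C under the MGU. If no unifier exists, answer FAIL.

either(tup3(unit, float, char), either(either(float, unit), nat))

Decompose tup3/3: tup3(C, bool, bool) ≐ tup3(either(tup3(unit, float, char), either(S, nat)), bool, bool),  either(int, unit) ≐ either(int, unit),  tup3(bool, arrow(bool, E), int) ≐ tup3(S2, A, int).
Decompose tup3/3: C ≐ either(tup3(unit, float, char), either(S, nat)),  bool ≐ bool,  bool ≐ bool.
Bind C := either(tup3(unit, float, char), either(S, nat)); no other remaining equation mentions C.
Delete trivial equation bool ≐ bool.
Delete trivial equation bool ≐ bool.
Delete trivial equation either(int, unit) ≐ either(int, unit).
Decompose tup3/3: bool ≐ S2,  arrow(bool, E) ≐ A,  int ≐ int.
Bind S2 := bool; substituting into the one remaining equation that mentions S2 gives: option(arrow(tup3(S, bool, unit), arrow(unit, E))) ≐ option(arrow(tup3(either(float, unit), bool, unit), arrow(unit, option(bool)))).
Bind A := arrow(bool, E); no other remaining equation mentions A.
Delete trivial equation int ≐ int.
Decompose option/1: arrow(tup3(S, bool, unit), arrow(unit, E)) ≐ arrow(tup3(either(float, unit), bool, unit), arrow(unit, option(bool))).
Decompose arrow/2: tup3(S, bool, unit) ≐ tup3(either(float, unit), bool, unit),  arrow(unit, E) ≐ arrow(unit, option(bool)).
Decompose tup3/3: S ≐ either(float, unit),  bool ≐ bool,  unit ≐ unit.
Bind S := either(float, unit); no other remaining equation mentions S. Substituting into the earlier binding gives C := either(tup3(unit, float, char), either(either(float, unit), nat)).
Delete trivial equation bool ≐ bool.
Delete trivial equation unit ≐ unit.
Decompose arrow/2: unit ≐ unit,  E ≐ option(bool).
Delete trivial equation unit ≐ unit.
Bind E := option(bool). Substituting into the earlier binding gives A := arrow(bool, option(bool)).
MGU = { C := either(tup3(unit, float, char), either(either(float, unit), nat)), S2 := bool, A := arrow(bool, option(bool)), S := either(float, unit), E := option(bool) }, so C := either(tup3(unit, float, char), either(either(float, unit), nat)).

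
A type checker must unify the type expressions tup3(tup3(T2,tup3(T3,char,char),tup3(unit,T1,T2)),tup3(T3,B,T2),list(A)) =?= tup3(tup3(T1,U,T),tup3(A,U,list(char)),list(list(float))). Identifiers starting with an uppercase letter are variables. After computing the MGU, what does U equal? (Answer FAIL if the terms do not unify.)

tup3(list(float),char,char)

Decompose tup3/3: tup3(T2,tup3(T3,char,char),tup3(unit,T1,T2)) =?= tup3(T1,U,T),  tup3(T3,B,T2) =?= tup3(A,U,list(char)),  list(A) =?= list(list(float)).
Decompose tup3/3: T2 =?= T1,  tup3(T3,char,char) =?= U,  tup3(unit,T1,T2) =?= T.
Bind T2 := T1; substituting into the 2 remaining equations that mention T2 gives: tup3(unit,T1,T1) =?= T,  tup3(T3,B,T1) =?= tup3(A,U,list(char)).
Bind U := tup3(T3,char,char); substituting into the one remaining equation that mentions U gives: tup3(T3,B,T1) =?= tup3(A,tup3(T3,char,char),list(char)).
Bind T := tup3(unit,T1,T1); no other remaining equation mentions T.
Decompose tup3/3: T3 =?= A,  B =?= tup3(T3,char,char),  T1 =?= list(char).
Bind T3 := A; substituting into the one remaining equation that mentions T3 gives: B =?= tup3(A,char,char). Substituting into the earlier binding gives U := tup3(A,char,char).
Bind B := tup3(A,char,char); no other remaining equation mentions B.
Bind T1 := list(char); no other remaining equation mentions T1. Substituting into the earlier bindings gives T2 := list(char), T := tup3(unit,list(char),list(char)).
Decompose list/1: A =?= list(float).
Bind A := list(float). Substituting into the earlier bindings gives U := tup3(list(float),char,char), T3 := list(float), B := tup3(list(float),char,char).
MGU = { T2 -> list(char), U -> tup3(list(float),char,char), T -> tup3(unit,list(char),list(char)), T3 -> list(float), B -> tup3(list(float),char,char), T1 -> list(char), A -> list(float) }, so U -> tup3(list(float),char,char).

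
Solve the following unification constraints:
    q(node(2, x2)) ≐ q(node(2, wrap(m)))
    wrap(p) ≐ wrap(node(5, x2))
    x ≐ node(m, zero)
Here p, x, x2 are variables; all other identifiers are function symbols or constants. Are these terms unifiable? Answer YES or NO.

YES

Decompose q/1: node(2, x2) ≐ node(2, wrap(m)).
Decompose node/2: 2 ≐ 2,  x2 ≐ wrap(m).
Delete trivial equation 2 ≐ 2.
Bind x2 := wrap(m); substituting into the one remaining equation that mentions x2 gives: wrap(p) ≐ wrap(node(5, wrap(m))).
Decompose wrap/1: p ≐ node(5, wrap(m)).
Bind p := node(5, wrap(m)); no other remaining equation mentions p.
Bind x := node(m, zero).
No equations remain and no clash or occurs-check failure arose, so a unifier exists.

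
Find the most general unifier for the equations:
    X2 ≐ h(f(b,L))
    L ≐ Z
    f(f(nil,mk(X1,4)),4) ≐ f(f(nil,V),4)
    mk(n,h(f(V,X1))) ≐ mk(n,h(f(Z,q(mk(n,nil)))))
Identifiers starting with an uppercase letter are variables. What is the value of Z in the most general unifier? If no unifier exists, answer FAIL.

Bind X2 := h(f(b,L)); no other remaining equation mentions X2.
Bind L := Z; no other remaining equation mentions L. Substituting into the earlier binding gives X2 := h(f(b,Z)).
Decompose f/2: f(nil,mk(X1,4)) ≐ f(nil,V),  4 ≐ 4.
Decompose f/2: nil ≐ nil,  mk(X1,4) ≐ V.
Delete trivial equation nil ≐ nil.
Bind V := mk(X1,4); substituting into the one remaining equation that mentions V gives: mk(n,h(f(mk(X1,4),X1))) ≐ mk(n,h(f(Z,q(mk(n,nil))))).
Delete trivial equation 4 ≐ 4.
Decompose mk/2: n ≐ n,  h(f(mk(X1,4),X1)) ≐ h(f(Z,q(mk(n,nil)))).
Delete trivial equation n ≐ n.
Decompose h/1: f(mk(X1,4),X1) ≐ f(Z,q(mk(n,nil))).
Decompose f/2: mk(X1,4) ≐ Z,  X1 ≐ q(mk(n,nil)).
Bind Z := mk(X1,4); no other remaining equation mentions Z. Substituting into the earlier bindings gives X2 := h(f(b,mk(X1,4))), L := mk(X1,4).
Bind X1 := q(mk(n,nil)). Substituting into the earlier bindings gives X2 := h(f(b,mk(q(mk(n,nil)),4))), L := mk(q(mk(n,nil)),4), V := mk(q(mk(n,nil)),4), Z := mk(q(mk(n,nil)),4).
MGU = { X2 ↦ h(f(b,mk(q(mk(n,nil)),4))), L ↦ mk(q(mk(n,nil)),4), V ↦ mk(q(mk(n,nil)),4), Z ↦ mk(q(mk(n,nil)),4), X1 ↦ q(mk(n,nil)) }, so Z ↦ mk(q(mk(n,nil)),4).

mk(q(mk(n,nil)),4)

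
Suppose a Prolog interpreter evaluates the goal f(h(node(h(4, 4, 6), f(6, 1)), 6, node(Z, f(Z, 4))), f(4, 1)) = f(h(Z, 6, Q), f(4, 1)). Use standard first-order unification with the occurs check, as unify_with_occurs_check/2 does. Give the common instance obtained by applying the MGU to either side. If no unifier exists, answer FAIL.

Decompose f/2: h(node(h(4, 4, 6), f(6, 1)), 6, node(Z, f(Z, 4))) = h(Z, 6, Q),  f(4, 1) = f(4, 1).
Decompose h/3: node(h(4, 4, 6), f(6, 1)) = Z,  6 = 6,  node(Z, f(Z, 4)) = Q.
Bind Z := node(h(4, 4, 6), f(6, 1)); substituting into the one remaining equation that mentions Z gives: node(node(h(4, 4, 6), f(6, 1)), f(node(h(4, 4, 6), f(6, 1)), 4)) = Q.
Delete trivial equation 6 = 6.
Bind Q := node(node(h(4, 4, 6), f(6, 1)), f(node(h(4, 4, 6), f(6, 1)), 4)); no other remaining equation mentions Q.
Delete trivial equation f(4, 1) = f(4, 1).
Applying the MGU to either side gives f(h(node(h(4, 4, 6), f(6, 1)), 6, node(node(h(4, 4, 6), f(6, 1)), f(node(h(4, 4, 6), f(6, 1)), 4))), f(4, 1)).

f(h(node(h(4, 4, 6), f(6, 1)), 6, node(node(h(4, 4, 6), f(6, 1)), f(node(h(4, 4, 6), f(6, 1)), 4))), f(4, 1))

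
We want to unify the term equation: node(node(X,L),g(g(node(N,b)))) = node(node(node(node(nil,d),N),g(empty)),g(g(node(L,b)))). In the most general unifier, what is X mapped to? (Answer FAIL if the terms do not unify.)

Decompose node/2: node(X,L) = node(node(node(nil,d),N),g(empty)),  g(g(node(N,b))) = g(g(node(L,b))).
Decompose node/2: X = node(node(nil,d),N),  L = g(empty).
Bind X := node(node(nil,d),N); no other remaining equation mentions X.
Bind L := g(empty); substituting into the remaining equation gives: g(g(node(N,b))) = g(g(node(g(empty),b))).
Decompose g/1: g(node(N,b)) = g(node(g(empty),b)).
Decompose g/1: node(N,b) = node(g(empty),b).
Decompose node/2: N = g(empty),  b = b.
Bind N := g(empty); no other remaining equation mentions N. Substituting into the earlier binding gives X := node(node(nil,d),g(empty)).
Delete trivial equation b = b.
MGU = { X := node(node(nil,d),g(empty)), L := g(empty), N := g(empty) }, so X := node(node(nil,d),g(empty)).

node(node(nil,d),g(empty))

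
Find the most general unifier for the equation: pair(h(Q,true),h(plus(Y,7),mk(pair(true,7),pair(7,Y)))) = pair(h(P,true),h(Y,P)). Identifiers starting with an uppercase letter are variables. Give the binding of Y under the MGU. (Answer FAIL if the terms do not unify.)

FAIL

Decompose pair/2: h(Q,true) = h(P,true),  h(plus(Y,7),mk(pair(true,7),pair(7,Y))) = h(Y,P).
Decompose h/2: Q = P,  true = true.
Bind Q := P; no other remaining equation mentions Q.
Delete trivial equation true = true.
Decompose h/2: plus(Y,7) = Y,  mk(pair(true,7),pair(7,Y)) = P.
Occurs check fails: Y occurs in plus(Y,7); the equation Y = plus(Y,7) has no finite solution.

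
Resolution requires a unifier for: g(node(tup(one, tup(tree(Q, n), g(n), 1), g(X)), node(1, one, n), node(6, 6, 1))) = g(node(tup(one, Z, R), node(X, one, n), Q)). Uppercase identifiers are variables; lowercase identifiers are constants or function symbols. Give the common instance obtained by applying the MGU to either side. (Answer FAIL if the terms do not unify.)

Decompose g/1: node(tup(one, tup(tree(Q, n), g(n), 1), g(X)), node(1, one, n), node(6, 6, 1)) = node(tup(one, Z, R), node(X, one, n), Q).
Decompose node/3: tup(one, tup(tree(Q, n), g(n), 1), g(X)) = tup(one, Z, R),  node(1, one, n) = node(X, one, n),  node(6, 6, 1) = Q.
Decompose tup/3: one = one,  tup(tree(Q, n), g(n), 1) = Z,  g(X) = R.
Delete trivial equation one = one.
Bind Z := tup(tree(Q, n), g(n), 1); no other remaining equation mentions Z.
Bind R := g(X); no other remaining equation mentions R.
Decompose node/3: 1 = X,  one = one,  n = n.
Bind X := 1; no other remaining equation mentions X. Substituting into the earlier binding gives R := g(1).
Delete trivial equation one = one.
Delete trivial equation n = n.
Bind Q := node(6, 6, 1). Substituting into the earlier binding gives Z := tup(tree(node(6, 6, 1), n), g(n), 1).
Applying the MGU to either side gives g(node(tup(one, tup(tree(node(6, 6, 1), n), g(n), 1), g(1)), node(1, one, n), node(6, 6, 1))).

g(node(tup(one, tup(tree(node(6, 6, 1), n), g(n), 1), g(1)), node(1, one, n), node(6, 6, 1)))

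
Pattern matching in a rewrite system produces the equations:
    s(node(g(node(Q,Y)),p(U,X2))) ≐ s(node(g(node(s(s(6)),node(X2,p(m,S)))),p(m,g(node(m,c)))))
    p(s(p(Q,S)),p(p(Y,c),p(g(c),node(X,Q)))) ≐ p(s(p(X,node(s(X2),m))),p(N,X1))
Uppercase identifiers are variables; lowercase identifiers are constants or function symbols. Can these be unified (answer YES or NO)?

Decompose s/1: node(g(node(Q,Y)),p(U,X2)) ≐ node(g(node(s(s(6)),node(X2,p(m,S)))),p(m,g(node(m,c)))).
Decompose node/2: g(node(Q,Y)) ≐ g(node(s(s(6)),node(X2,p(m,S)))),  p(U,X2) ≐ p(m,g(node(m,c))).
Decompose g/1: node(Q,Y) ≐ node(s(s(6)),node(X2,p(m,S))).
Decompose node/2: Q ≐ s(s(6)),  Y ≐ node(X2,p(m,S)).
Bind Q := s(s(6)); substituting into the one remaining equation that mentions Q gives: p(s(p(s(s(6)),S)),p(p(Y,c),p(g(c),node(X,s(s(6)))))) ≐ p(s(p(X,node(s(X2),m))),p(N,X1)).
Bind Y := node(X2,p(m,S)); substituting into the one remaining equation that mentions Y gives: p(s(p(s(s(6)),S)),p(p(node(X2,p(m,S)),c),p(g(c),node(X,s(s(6)))))) ≐ p(s(p(X,node(s(X2),m))),p(N,X1)).
Decompose p/2: U ≐ m,  X2 ≐ g(node(m,c)).
Bind U := m; no other remaining equation mentions U.
Bind X2 := g(node(m,c)); substituting into the remaining equation gives: p(s(p(s(s(6)),S)),p(p(node(g(node(m,c)),p(m,S)),c),p(g(c),node(X,s(s(6)))))) ≐ p(s(p(X,node(s(g(node(m,c))),m))),p(N,X1)). Substituting into the earlier binding gives Y := node(g(node(m,c)),p(m,S)).
Decompose p/2: s(p(s(s(6)),S)) ≐ s(p(X,node(s(g(node(m,c))),m))),  p(p(node(g(node(m,c)),p(m,S)),c),p(g(c),node(X,s(s(6))))) ≐ p(N,X1).
Decompose s/1: p(s(s(6)),S) ≐ p(X,node(s(g(node(m,c))),m)).
Decompose p/2: s(s(6)) ≐ X,  S ≐ node(s(g(node(m,c))),m).
Bind X := s(s(6)); substituting into the one remaining equation that mentions X gives: p(p(node(g(node(m,c)),p(m,S)),c),p(g(c),node(s(s(6)),s(s(6))))) ≐ p(N,X1).
Bind S := node(s(g(node(m,c))),m); substituting into the remaining equation gives: p(p(node(g(node(m,c)),p(m,node(s(g(node(m,c))),m))),c),p(g(c),node(s(s(6)),s(s(6))))) ≐ p(N,X1). Substituting into the earlier binding gives Y := node(g(node(m,c)),p(m,node(s(g(node(m,c))),m))).
Decompose p/2: p(node(g(node(m,c)),p(m,node(s(g(node(m,c))),m))),c) ≐ N,  p(g(c),node(s(s(6)),s(s(6)))) ≐ X1.
Bind N := p(node(g(node(m,c)),p(m,node(s(g(node(m,c))),m))),c); no other remaining equation mentions N.
Bind X1 := p(g(c),node(s(s(6)),s(s(6)))).
No equations remain and no clash or occurs-check failure arose, so a unifier exists.

YES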